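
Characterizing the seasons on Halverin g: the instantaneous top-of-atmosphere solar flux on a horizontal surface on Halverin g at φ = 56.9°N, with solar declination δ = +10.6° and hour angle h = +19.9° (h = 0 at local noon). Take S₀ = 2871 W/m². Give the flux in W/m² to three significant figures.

1.89e+03 W/m²

cos θ_z = sin φ sin δ + cos φ cos δ cos h = 0.154099 + 0.504731 = 0.658830.
Flux = S₀ · cos θ_z = 2871 × 0.658830 = 1892 W/m².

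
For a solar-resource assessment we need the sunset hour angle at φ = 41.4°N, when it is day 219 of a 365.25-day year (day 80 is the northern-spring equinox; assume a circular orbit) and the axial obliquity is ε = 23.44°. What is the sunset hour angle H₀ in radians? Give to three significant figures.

H₀ = 1.82 rad

Solar longitude: λ_s = 360° × (219 − 80)/365.25 = 137.002°.
sin δ = sin 23.44° × sin 137.002° = 0.27128, so δ = +15.740°.
cos H₀ = −tan φ · tan δ = −tan(+41.4°) × tan(+15.740°) = -0.2485, so H₀ = 1.8219 rad = 104.39°.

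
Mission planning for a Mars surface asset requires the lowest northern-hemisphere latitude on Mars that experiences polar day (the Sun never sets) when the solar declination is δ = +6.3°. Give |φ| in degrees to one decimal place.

Polar day requires cos H₀ = −tan φ tan δ ≤ −1, i.e. tan φ tan δ ≥ 1.
The boundary is |tan φ| · |tan δ| = 1, so |φ| = 90° − |δ| = 90° − 6.3° = 83.7° in the northern hemisphere.

|φ| = 83.7°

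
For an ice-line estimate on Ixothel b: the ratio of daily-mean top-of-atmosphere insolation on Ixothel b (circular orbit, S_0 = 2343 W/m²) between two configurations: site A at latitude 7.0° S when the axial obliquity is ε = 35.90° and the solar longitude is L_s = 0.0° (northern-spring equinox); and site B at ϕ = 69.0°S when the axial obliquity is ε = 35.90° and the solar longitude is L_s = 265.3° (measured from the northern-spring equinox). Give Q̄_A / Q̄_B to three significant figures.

— Configuration A (ϕ=-7.0°):
Solar declination: sin δ = sin ε · sin L_s = sin 35.90° × sin 0.0° = 0.00000, so δ = +0.000°.
cos h₀ = −tan(-7.0°) tan(+0.000°) = 0.0000, h₀ = 1.5708 rad.
Bracket: h₀ sin ϕ sin δ + cos ϕ cos δ sin h₀ = 1.5708×-0.12187×0.00000 + 0.99255×1.00000×1.00000 = -0.000000 + 0.992550 = 0.992550.
Q̄ = (S_0/π) × [bracket] = (2343/π) × 0.992550 = 740.24 W/m².
— Configuration B (ϕ=-69.0°):
Solar declination: sin δ = sin ε · sin L_s = sin 35.90° × sin 265.3° = -0.58440, so δ = -35.761°.
cos h₀ = −tan(-69.0°) tan(-35.761°) = -1.8761 ≤ −1 ⇒ polar day, h₀ = π.
Bracket: h₀ sin ϕ sin δ + cos ϕ cos δ sin h₀ = 3.1416×-0.93358×-0.58440 + 0.35837×0.81147×0.00000 = 1.714007 + 0.000000 = 1.714007.
Q̄ = (S_0/π) × [bracket] = (2343/π) × 1.714007 = 1278.3 W/m².
Ratio Q̄_A / Q̄_B = 740.24 / 1278.3 = 0.5791.

Q̄_A / Q̄_B ≈ 0.579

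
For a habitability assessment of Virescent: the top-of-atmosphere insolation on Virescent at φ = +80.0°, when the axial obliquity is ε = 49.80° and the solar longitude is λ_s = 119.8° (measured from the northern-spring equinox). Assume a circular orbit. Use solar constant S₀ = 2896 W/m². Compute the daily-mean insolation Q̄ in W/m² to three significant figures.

Q̄ ≈ 1.89e+03 W/m²

Solar declination: sin δ = sin ε · sin λ_s = sin 49.80° × sin 119.8° = 0.66280, so δ = +41.513°.
cos H₀ = −tan(+80.0°) tan(+41.513°) = -5.0199 ≤ −1 ⇒ polar day, H₀ = π.
Bracket: H₀ sin φ sin δ + cos φ cos δ sin H₀ = 3.1416×0.98481×0.66280 + 0.17365×0.74880×0.00000 = 2.050623 + 0.000000 = 2.050623.
Q̄ = (S₀/π) × [bracket] = (2896/π) × 2.050623 = 1890 W/m².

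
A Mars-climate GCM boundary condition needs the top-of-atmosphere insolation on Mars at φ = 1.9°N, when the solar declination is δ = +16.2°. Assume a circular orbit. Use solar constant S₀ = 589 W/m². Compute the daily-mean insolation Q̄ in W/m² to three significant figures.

Q̄ ≈ 183 W/m²

cos H₀ = −tan(+1.9°) tan(+16.200°) = -0.0096, H₀ = 1.5804 rad.
Bracket: H₀ sin φ sin δ + cos φ cos δ sin H₀ = 1.5804×0.03316×0.27899 + 0.99945×0.96029×0.99995 = 0.014621 + 0.959714 = 0.974335.
Q̄ = (S₀/π) × [bracket] = (589/π) × 0.974335 = 182.7 W/m².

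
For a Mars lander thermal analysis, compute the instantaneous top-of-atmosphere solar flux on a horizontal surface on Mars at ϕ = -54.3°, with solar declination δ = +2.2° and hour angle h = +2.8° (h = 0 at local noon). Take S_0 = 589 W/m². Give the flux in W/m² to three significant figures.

325 W/m²

cos θ_z = sin ϕ sin δ + cos ϕ cos δ cos h = -0.031174 + 0.582415 = 0.551241.
Flux = S_0 · cos θ_z = 589 × 0.551241 = 324.7 W/m².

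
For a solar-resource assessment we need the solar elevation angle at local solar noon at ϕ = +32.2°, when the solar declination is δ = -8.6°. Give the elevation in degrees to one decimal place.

49.2°

At local noon the hour angle is zero, so the zenith angle equals |ϕ − δ| = |+32.2° − (-8.600°)| = 40.800°.
Elevation = 90° − 40.800° = 49.2°.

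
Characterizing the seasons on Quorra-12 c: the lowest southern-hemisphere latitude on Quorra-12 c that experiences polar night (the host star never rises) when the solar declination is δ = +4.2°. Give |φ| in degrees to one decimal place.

|φ| = 85.8°

Polar night requires cos H₀ = −tan φ tan δ ≥ 1, i.e. tan φ tan δ ≤ −1.
The boundary is |tan φ| · |tan δ| = 1, so |φ| = 90° − |δ| = 90° − 4.2° = 85.8° in the southern hemisphere.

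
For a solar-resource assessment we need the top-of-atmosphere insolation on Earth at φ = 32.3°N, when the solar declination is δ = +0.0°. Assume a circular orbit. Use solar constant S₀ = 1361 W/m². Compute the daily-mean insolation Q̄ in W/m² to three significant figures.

cos H₀ = −tan(+32.3°) tan(+0.000°) = -0.0000, H₀ = 1.5708 rad.
Bracket: H₀ sin φ sin δ + cos φ cos δ sin H₀ = 1.5708×0.53435×0.00000 + 0.84526×1.00000×1.00000 = 0.000000 + 0.845260 = 0.845260.
Q̄ = (S₀/π) × [bracket] = (1361/π) × 0.845260 = 366.2 W/m².

Q̄ ≈ 366 W/m²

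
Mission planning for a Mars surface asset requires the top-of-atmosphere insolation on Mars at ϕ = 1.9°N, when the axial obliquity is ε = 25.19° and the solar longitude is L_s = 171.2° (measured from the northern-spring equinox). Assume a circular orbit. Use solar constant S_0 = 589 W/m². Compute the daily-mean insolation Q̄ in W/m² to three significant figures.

Solar declination: sin δ = sin ε · sin L_s = sin 25.19° × sin 171.2° = 0.06511, so δ = +3.733°.
cos h₀ = −tan(+1.9°) tan(+3.733°) = -0.0022, h₀ = 1.5730 rad.
Bracket: h₀ sin ϕ sin δ + cos ϕ cos δ sin h₀ = 1.5730×0.03316×0.06511 + 0.99945×0.99788×1.00000 = 0.003396 + 0.997331 = 1.000727.
Q̄ = (S_0/π) × [bracket] = (589/π) × 1.000727 = 187.6 W/m².

Q̄ ≈ 188 W/m²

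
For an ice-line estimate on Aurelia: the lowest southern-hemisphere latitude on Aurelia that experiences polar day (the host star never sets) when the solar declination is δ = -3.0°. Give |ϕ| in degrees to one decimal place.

|ϕ| = 87.0°

Polar day requires cos h₀ = −tan ϕ tan δ ≤ −1, i.e. tan ϕ tan δ ≥ 1.
The boundary is |tan ϕ| · |tan δ| = 1, so |ϕ| = 90° − |δ| = 90° − 3.0° = 87.0° in the southern hemisphere.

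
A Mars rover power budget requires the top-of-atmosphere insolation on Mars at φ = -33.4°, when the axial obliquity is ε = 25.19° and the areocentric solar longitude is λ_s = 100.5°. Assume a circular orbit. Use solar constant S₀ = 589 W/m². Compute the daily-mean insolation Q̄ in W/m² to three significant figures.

sin δ = sin 25.19° × sin 100.5° = 0.41849, so δ = +24.740°.
cos H₀ = −tan(-33.4°) tan(+24.740°) = 0.3038, H₀ = 1.2621 rad.
Bracket: H₀ sin φ sin δ + cos φ cos δ sin H₀ = 1.2621×-0.55048×0.41849 + 0.83485×0.90822×0.95273 = -0.290750 + 0.722386 = 0.431636.
Q̄ = (S₀/π) × [bracket] = (589/π) × 0.431636 = 80.93 W/m².

Q̄ ≈ 80.9 W/m²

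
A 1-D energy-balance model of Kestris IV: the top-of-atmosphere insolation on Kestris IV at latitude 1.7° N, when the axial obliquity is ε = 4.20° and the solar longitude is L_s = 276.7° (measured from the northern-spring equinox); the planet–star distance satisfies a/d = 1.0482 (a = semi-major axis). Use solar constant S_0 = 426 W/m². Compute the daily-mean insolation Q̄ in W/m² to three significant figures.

Q̄ ≈ 148 W/m²

Solar declination: sin δ = sin ε · sin L_s = sin 4.20° × sin 276.7° = -0.07274, so δ = -4.171°.
cos h₀ = −tan(+1.7°) tan(-4.171°) = 0.0022, h₀ = 1.5686 rad.
Bracket: h₀ sin ϕ sin δ + cos ϕ cos δ sin h₀ = 1.5686×0.02967×-0.07274 + 0.99956×0.99735×1.00000 = -0.003385 + 0.996911 = 0.993526.
Inverse-square distance factor (a/d)² = 1.0482² = 1.098723.
Q̄ = (S_0/π) × 1.098723 × [bracket] = (426/π) × 1.098723 × 0.993526 = 148.0 W/m².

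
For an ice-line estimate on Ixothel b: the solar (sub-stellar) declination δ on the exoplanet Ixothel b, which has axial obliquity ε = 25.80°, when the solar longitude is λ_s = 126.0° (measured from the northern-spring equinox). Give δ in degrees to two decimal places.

δ = +20.62°

sin δ = sin ε · sin λ_s = sin 25.80° × sin 126.0° = 0.352109.
δ = arcsin(0.352109) = +20.62°.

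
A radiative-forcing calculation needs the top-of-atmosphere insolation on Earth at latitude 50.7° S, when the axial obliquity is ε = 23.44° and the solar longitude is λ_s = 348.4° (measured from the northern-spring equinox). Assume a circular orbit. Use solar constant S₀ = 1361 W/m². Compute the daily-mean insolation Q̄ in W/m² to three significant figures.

Q̄ ≈ 317 W/m²

Solar declination: sin δ = sin ε · sin λ_s = sin 23.44° × sin 348.4° = -0.07999, so δ = -4.588°.
cos H₀ = −tan(-50.7°) tan(-4.588°) = -0.0980, H₀ = 1.6690 rad.
Bracket: H₀ sin φ sin δ + cos φ cos δ sin H₀ = 1.6690×-0.77384×-0.07999 + 0.63338×0.99680×0.99518 = 0.103310 + 0.628310 = 0.731620.
Q̄ = (S₀/π) × [bracket] = (1361/π) × 0.731620 = 317.0 W/m².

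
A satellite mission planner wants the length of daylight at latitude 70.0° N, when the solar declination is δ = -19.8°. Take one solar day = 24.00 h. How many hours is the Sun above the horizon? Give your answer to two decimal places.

1.13 h

cos H₀ = −tan φ · tan δ = −tan(+70.0°) × tan(-19.800°) = 0.9892, so H₀ = 0.1474 rad = 8.45°.
Daylight = 2H₀/(2π) × 24.00 h = (0.1474/π) × 24.00 = 1.13 h.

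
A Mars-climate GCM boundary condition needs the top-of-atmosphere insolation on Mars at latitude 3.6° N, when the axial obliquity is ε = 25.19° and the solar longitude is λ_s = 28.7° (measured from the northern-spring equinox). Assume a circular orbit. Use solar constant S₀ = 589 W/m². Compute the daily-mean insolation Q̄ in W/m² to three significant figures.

Q̄ ≈ 187 W/m²

Solar declination: sin δ = sin ε · sin λ_s = sin 25.19° × sin 28.7° = 0.20439, so δ = +11.794°.
cos H₀ = −tan(+3.6°) tan(+11.794°) = -0.0131, H₀ = 1.5839 rad.
Bracket: H₀ sin φ sin δ + cos φ cos δ sin H₀ = 1.5839×0.06279×0.20439 + 0.99803×0.97889×0.99991 = 0.020327 + 0.976874 = 0.997201.
Q̄ = (S₀/π) × [bracket] = (589/π) × 0.997201 = 187.0 W/m².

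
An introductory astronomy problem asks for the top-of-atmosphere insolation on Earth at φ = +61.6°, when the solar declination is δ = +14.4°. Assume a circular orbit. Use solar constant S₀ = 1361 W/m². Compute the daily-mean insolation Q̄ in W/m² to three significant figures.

cos H₀ = −tan(+61.6°) tan(+14.400°) = -0.4749, H₀ = 2.0656 rad.
Bracket: H₀ sin φ sin δ + cos φ cos δ sin H₀ = 2.0656×0.87965×0.24869 + 0.47562×0.96858×0.88006 = 0.451871 + 0.405423 = 0.857294.
Q̄ = (S₀/π) × [bracket] = (1361/π) × 0.857294 = 371.4 W/m².

Q̄ ≈ 371 W/m²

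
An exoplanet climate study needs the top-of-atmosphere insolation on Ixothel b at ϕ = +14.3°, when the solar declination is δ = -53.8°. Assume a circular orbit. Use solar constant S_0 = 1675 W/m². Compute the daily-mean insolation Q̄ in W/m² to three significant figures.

cos h₀ = −tan(+14.3°) tan(-53.800°) = 0.3483, h₀ = 1.2151 rad.
Bracket: h₀ sin ϕ sin δ + cos ϕ cos δ sin h₀ = 1.2151×0.24700×-0.80696 + 0.96902×0.59061×0.93739 = -0.242193 + 0.536480 = 0.294287.
Q̄ = (S_0/π) × [bracket] = (1675/π) × 0.294287 = 156.9 W/m².

Q̄ ≈ 157 W/m²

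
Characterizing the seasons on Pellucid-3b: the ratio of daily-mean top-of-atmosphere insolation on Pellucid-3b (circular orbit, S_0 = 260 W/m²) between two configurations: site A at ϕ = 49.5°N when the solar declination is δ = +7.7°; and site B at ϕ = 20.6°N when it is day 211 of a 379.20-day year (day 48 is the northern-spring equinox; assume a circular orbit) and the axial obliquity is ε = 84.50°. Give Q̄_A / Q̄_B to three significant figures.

— Configuration A (ϕ=+49.5°):
cos h₀ = −tan(+49.5°) tan(+7.700°) = -0.1583, h₀ = 1.7298 rad.
Bracket: h₀ sin ϕ sin δ + cos ϕ cos δ sin h₀ = 1.7298×0.76041×0.13399 + 0.64945×0.99098×0.98739 = 0.176245 + 0.635476 = 0.811721.
Q̄ = (S_0/π) × [bracket] = (260/π) × 0.811721 = 67.178 W/m².
— Configuration B (ϕ=+20.6°):
Solar longitude: L_s = 360° × (211 − 48)/379.20 = 154.747°.
sin δ = sin 84.50° × sin 154.747° = 0.42465, so δ = +25.129°.
cos h₀ = −tan(+20.6°) tan(+25.129°) = -0.1763, h₀ = 1.7480 rad.
Bracket: h₀ sin ϕ sin δ + cos ϕ cos δ sin h₀ = 1.7480×0.35184×0.42465 + 0.93606×0.90536×0.98434 = 0.261167 + 0.834200 = 1.095367.
Q̄ = (S_0/π) × [bracket] = (260/π) × 1.095367 = 90.653 W/m².
Ratio Q̄_A / Q̄_B = 67.178 / 90.653 = 0.7410.

Q̄_A / Q̄_B ≈ 0.741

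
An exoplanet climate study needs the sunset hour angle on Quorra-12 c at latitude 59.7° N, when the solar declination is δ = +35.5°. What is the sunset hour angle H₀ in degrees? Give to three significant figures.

Sunrise equation: cos H₀ = −tan φ · tan δ = -1.2207 ≤ −1, so the host star never sets (polar day) and H₀ = π.

H₀ = 180°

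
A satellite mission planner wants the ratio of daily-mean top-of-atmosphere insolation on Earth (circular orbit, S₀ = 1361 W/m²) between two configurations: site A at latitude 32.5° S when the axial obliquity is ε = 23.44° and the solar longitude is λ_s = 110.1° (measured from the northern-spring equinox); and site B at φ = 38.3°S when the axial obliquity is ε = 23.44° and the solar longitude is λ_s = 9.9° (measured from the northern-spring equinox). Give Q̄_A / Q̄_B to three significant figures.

Q̄_A / Q̄_B ≈ 0.687

— Configuration A (φ=-32.5°):
Solar declination: sin δ = sin ε · sin λ_s = sin 23.44° × sin 110.1° = 0.37356, so δ = +21.935°.
cos H₀ = −tan(-32.5°) tan(+21.935°) = 0.2566, H₀ = 1.3113 rad.
Bracket: H₀ sin φ sin δ + cos φ cos δ sin H₀ = 1.3113×-0.53730×0.37356 + 0.84339×0.92761×0.96653 = -0.263196 + 0.756152 = 0.492956.
Q̄ = (S₀/π) × [bracket] = (1361/π) × 0.492956 = 213.56 W/m².
— Configuration B (φ=-38.3°):
Solar declination: sin δ = sin ε · sin λ_s = sin 23.44° × sin 9.9° = 0.06839, so δ = +3.922°.
cos H₀ = −tan(-38.3°) tan(+3.922°) = 0.0541, H₀ = 1.5166 rad.
Bracket: H₀ sin φ sin δ + cos φ cos δ sin H₀ = 1.5166×-0.61978×0.06839 + 0.78478×0.99766×0.99853 = -0.064284 + 0.781793 = 0.717509.
Q̄ = (S₀/π) × [bracket] = (1361/π) × 0.717509 = 310.84 W/m².
Ratio Q̄_A / Q̄_B = 213.56 / 310.84 = 0.6870.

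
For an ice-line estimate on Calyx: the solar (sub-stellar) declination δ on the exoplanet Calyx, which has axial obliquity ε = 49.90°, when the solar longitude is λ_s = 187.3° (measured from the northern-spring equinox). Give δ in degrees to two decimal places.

sin δ = sin ε · sin λ_s = sin 49.90° × sin 187.3° = -0.097194.
δ = arcsin(-0.097194) = -5.58°.

δ = -5.58°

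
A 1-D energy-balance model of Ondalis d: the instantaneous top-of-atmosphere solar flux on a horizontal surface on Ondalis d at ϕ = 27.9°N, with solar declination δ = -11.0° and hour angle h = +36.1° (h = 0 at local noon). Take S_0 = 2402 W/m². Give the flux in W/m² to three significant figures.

1.47e+03 W/m²

cos θ_z = sin ϕ sin δ + cos ϕ cos δ cos h = -0.089285 + 0.700954 = 0.611669.
Flux = S_0 · cos θ_z = 2402 × 0.611669 = 1469 W/m².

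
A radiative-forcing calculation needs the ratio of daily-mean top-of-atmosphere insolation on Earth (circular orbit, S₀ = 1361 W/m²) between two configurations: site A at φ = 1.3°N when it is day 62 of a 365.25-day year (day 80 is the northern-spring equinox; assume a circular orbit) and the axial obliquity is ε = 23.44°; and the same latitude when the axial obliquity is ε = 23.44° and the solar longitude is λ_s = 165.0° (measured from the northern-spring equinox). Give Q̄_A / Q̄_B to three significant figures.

Q̄_A / Q̄_B ≈ 0.990

— Configuration A (φ=+1.3°):
Solar longitude: λ_s = 360° × (62 − 80)/365.25 = -17.741°, i.e. -17.741° + 360° = 342.259°.
sin δ = sin 23.44° × sin 342.259° = -0.12121, so δ = -6.962°.
cos H₀ = −tan(+1.3°) tan(-6.962°) = 0.0028, H₀ = 1.5680 rad.
Bracket: H₀ sin φ sin δ + cos φ cos δ sin H₀ = 1.5680×0.02269×-0.12121 + 0.99974×0.99263×1.00000 = -0.004312 + 0.992372 = 0.988060.
Q̄ = (S₀/π) × [bracket] = (1361/π) × 0.988060 = 428.05 W/m².
— Configuration B (φ=+1.3°):
Solar declination: sin δ = sin ε · sin λ_s = sin 23.44° × sin 165.0° = 0.10296, so δ = +5.909°.
cos H₀ = −tan(+1.3°) tan(+5.909°) = -0.0023, H₀ = 1.5731 rad.
Bracket: H₀ sin φ sin δ + cos φ cos δ sin H₀ = 1.5731×0.02269×0.10296 + 0.99974×0.99469×1.00000 = 0.003675 + 0.994431 = 0.998106.
Q̄ = (S₀/π) × [bracket] = (1361/π) × 0.998106 = 432.40 W/m².
Ratio Q̄_A / Q̄_B = 428.05 / 432.40 = 0.9899.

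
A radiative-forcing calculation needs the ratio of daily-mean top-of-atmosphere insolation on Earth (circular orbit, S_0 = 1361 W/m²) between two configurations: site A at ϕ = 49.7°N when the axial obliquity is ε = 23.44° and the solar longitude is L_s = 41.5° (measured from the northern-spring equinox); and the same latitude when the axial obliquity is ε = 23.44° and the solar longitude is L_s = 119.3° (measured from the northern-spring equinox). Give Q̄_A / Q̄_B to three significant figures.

— Configuration A (ϕ=+49.7°):
Solar declination: sin δ = sin ε · sin L_s = sin 23.44° × sin 41.5° = 0.26358, so δ = +15.283°.
cos h₀ = −tan(+49.7°) tan(+15.283°) = -0.3222, h₀ = 1.8988 rad.
Bracket: h₀ sin ϕ sin δ + cos ϕ cos δ sin h₀ = 1.8988×0.76267×0.26358 + 0.64679×0.96464×0.94667 = 0.381705 + 0.590646 = 0.972351.
Q̄ = (S_0/π) × [bracket] = (1361/π) × 0.972351 = 421.24 W/m².
— Configuration B (ϕ=+49.7°):
Solar declination: sin δ = sin ε · sin L_s = sin 23.44° × sin 119.3° = 0.34690, so δ = +20.298°.
cos h₀ = −tan(+49.7°) tan(+20.298°) = -0.4361, h₀ = 2.0221 rad.
Bracket: h₀ sin ϕ sin δ + cos ϕ cos δ sin h₀ = 2.0221×0.76267×0.34690 + 0.64679×0.93790×0.89988 = 0.534987 + 0.545889 = 1.080876.
Q̄ = (S_0/π) × [bracket] = (1361/π) × 1.080876 = 468.26 W/m².
Ratio Q̄_A / Q̄_B = 421.24 / 468.26 = 0.8996.

Q̄_A / Q̄_B ≈ 0.900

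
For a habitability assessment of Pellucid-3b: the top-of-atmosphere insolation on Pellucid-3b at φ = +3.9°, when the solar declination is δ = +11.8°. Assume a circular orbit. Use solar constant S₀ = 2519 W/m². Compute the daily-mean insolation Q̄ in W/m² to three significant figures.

Q̄ ≈ 801 W/m²

cos H₀ = −tan(+3.9°) tan(+11.800°) = -0.0142, H₀ = 1.5850 rad.
Bracket: H₀ sin φ sin δ + cos φ cos δ sin H₀ = 1.5850×0.06802×0.20450 + 0.99768×0.97887×0.99990 = 0.022047 + 0.976501 = 0.998548.
Q̄ = (S₀/π) × [bracket] = (2519/π) × 0.998548 = 800.7 W/m².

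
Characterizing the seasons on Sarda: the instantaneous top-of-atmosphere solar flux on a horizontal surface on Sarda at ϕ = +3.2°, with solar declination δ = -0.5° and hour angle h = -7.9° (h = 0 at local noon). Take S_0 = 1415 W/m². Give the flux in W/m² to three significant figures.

cos θ_z = sin ϕ sin δ + cos ϕ cos δ cos h = -0.000487 + 0.988927 = 0.988440.
Flux = S_0 · cos θ_z = 1415 × 0.988440 = 1399 W/m².

1.40e+03 W/m²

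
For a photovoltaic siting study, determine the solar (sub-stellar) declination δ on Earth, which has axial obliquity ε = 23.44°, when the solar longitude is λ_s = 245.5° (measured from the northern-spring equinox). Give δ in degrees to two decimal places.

sin δ = sin ε · sin λ_s = sin 23.44° × sin 245.5° = -0.361972.
δ = arcsin(-0.361972) = -21.22°.

δ = -21.22°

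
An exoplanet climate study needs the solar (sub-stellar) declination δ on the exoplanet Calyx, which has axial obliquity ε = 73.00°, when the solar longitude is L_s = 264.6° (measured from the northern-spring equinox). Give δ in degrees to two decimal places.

sin δ = sin ε · sin L_s = sin 73.00° × sin 264.6° = -0.952061.
δ = arcsin(-0.952061) = -72.19°.

δ = -72.19°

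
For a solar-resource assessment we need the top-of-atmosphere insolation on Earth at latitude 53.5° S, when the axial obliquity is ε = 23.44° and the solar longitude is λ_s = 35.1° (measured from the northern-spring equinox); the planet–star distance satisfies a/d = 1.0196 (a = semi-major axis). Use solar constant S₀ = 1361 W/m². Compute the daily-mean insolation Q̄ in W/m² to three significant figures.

Solar declination: sin δ = sin ε · sin λ_s = sin 23.44° × sin 35.1° = 0.22873, so δ = +13.222°.
cos H₀ = −tan(-53.5°) tan(+13.222°) = 0.3175, H₀ = 1.2477 rad.
Bracket: H₀ sin φ sin δ + cos φ cos δ sin H₀ = 1.2477×-0.80386×0.22873 + 0.59482×0.97349×0.94825 = -0.229411 + 0.549085 = 0.319674.
Inverse-square distance factor (a/d)² = 1.0196² = 1.039584.
Q̄ = (S₀/π) × 1.039584 × [bracket] = (1361/π) × 1.039584 × 0.319674 = 144.0 W/m².

Q̄ ≈ 144 W/m²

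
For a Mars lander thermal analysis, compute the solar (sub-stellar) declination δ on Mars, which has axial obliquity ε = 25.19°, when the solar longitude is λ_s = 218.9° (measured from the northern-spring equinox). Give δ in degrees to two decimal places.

sin δ = sin ε · sin λ_s = sin 25.19° × sin 218.9° = -0.267274.
δ = arcsin(-0.267274) = -15.50°.

δ = -15.50°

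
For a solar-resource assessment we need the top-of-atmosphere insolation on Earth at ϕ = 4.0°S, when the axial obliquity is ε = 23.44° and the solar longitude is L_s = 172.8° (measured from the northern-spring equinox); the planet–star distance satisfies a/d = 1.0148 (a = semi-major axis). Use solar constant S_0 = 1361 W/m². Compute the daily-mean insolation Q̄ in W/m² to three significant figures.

Q̄ ≈ 442 W/m²

Solar declination: sin δ = sin ε · sin L_s = sin 23.44° × sin 172.8° = 0.04986, so δ = +2.858°.
cos h₀ = −tan(-4.0°) tan(+2.858°) = 0.0035, h₀ = 1.5673 rad.
Bracket: h₀ sin ϕ sin δ + cos ϕ cos δ sin h₀ = 1.5673×-0.06976×0.04986 + 0.99756×0.99876×0.99999 = -0.005451 + 0.996313 = 0.990862.
Inverse-square distance factor (a/d)² = 1.0148² = 1.029819.
Q̄ = (S_0/π) × 1.029819 × [bracket] = (1361/π) × 1.029819 × 0.990862 = 442.1 W/m².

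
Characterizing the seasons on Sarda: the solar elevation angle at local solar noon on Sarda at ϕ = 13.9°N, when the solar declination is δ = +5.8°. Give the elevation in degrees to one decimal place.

81.9°

At local noon the hour angle is zero, so the zenith angle equals |ϕ − δ| = |+13.9° − (+5.800°)| = 8.100°.
Elevation = 90° − 8.100° = 81.9°.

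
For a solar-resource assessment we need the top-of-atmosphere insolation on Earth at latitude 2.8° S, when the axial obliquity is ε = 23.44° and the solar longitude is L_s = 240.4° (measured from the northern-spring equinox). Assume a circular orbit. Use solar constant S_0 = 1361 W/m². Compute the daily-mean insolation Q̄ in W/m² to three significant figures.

Q̄ ≈ 418 W/m²

Solar declination: sin δ = sin ε · sin L_s = sin 23.44° × sin 240.4° = -0.34588, so δ = -20.235°.
cos h₀ = −tan(-2.8°) tan(-20.235°) = -0.0180, h₀ = 1.5888 rad.
Bracket: h₀ sin ϕ sin δ + cos ϕ cos δ sin h₀ = 1.5888×-0.04885×-0.34588 + 0.99881×0.93828×0.99984 = 0.026845 + 0.937014 = 0.963859.
Q̄ = (S_0/π) × [bracket] = (1361/π) × 0.963859 = 417.6 W/m².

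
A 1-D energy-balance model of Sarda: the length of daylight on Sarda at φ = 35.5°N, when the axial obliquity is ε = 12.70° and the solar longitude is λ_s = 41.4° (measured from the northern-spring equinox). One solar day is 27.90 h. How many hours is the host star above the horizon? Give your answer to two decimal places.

14.88 h

Solar declination: sin δ = sin ε · sin λ_s = sin 12.70° × sin 41.4° = 0.14539, so δ = +8.360°.
cos H₀ = −tan φ · tan δ = −tan(+35.5°) × tan(+8.360°) = -0.1048, so H₀ = 1.6758 rad = 96.02°.
Daylight = 2H₀/(2π) × 27.90 h = (1.6758/π) × 27.90 = 14.88 h.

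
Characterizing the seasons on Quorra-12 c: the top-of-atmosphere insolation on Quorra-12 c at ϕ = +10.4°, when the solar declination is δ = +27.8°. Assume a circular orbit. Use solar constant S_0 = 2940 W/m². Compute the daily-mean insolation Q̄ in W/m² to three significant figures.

Q̄ ≈ 942 W/m²

cos h₀ = −tan(+10.4°) tan(+27.800°) = -0.0968, h₀ = 1.6677 rad.
Bracket: h₀ sin ϕ sin δ + cos ϕ cos δ sin h₀ = 1.6677×0.18052×0.46639 + 0.98357×0.88458×0.99531 = 0.140408 + 0.865966 = 1.006374.
Q̄ = (S_0/π) × [bracket] = (2940/π) × 1.006374 = 941.8 W/m².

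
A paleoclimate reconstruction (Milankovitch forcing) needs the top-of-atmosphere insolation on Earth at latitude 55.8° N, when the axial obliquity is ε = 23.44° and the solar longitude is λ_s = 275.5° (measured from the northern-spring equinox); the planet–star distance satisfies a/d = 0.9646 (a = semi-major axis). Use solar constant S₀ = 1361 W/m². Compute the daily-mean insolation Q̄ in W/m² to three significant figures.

Q̄ ≈ 44.2 W/m²

Solar declination: sin δ = sin ε · sin λ_s = sin 23.44° × sin 275.5° = -0.39596, so δ = -23.326°.
cos H₀ = −tan(+55.8°) tan(-23.326°) = 0.6345, H₀ = 0.8834 rad.
Bracket: H₀ sin φ sin δ + cos φ cos δ sin H₀ = 0.8834×0.82708×-0.39596 + 0.56208×0.91827×0.77293 = -0.289305 + 0.398941 = 0.109636.
Inverse-square distance factor (a/d)² = 0.9646² = 0.930453.
Q̄ = (S₀/π) × 0.930453 × [bracket] = (1361/π) × 0.930453 × 0.109636 = 44.19 W/m².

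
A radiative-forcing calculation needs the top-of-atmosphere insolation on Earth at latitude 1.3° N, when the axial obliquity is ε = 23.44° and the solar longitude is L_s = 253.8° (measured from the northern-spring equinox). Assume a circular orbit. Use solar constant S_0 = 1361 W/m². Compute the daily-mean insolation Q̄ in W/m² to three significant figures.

Solar declination: sin δ = sin ε · sin L_s = sin 23.44° × sin 253.8° = -0.38199, so δ = -22.457°.
cos h₀ = −tan(+1.3°) tan(-22.457°) = 0.0094, h₀ = 1.5614 rad.
Bracket: h₀ sin ϕ sin δ + cos ϕ cos δ sin h₀ = 1.5614×0.02269×-0.38199 + 0.99974×0.92416×0.99996 = -0.013533 + 0.923883 = 0.910350.
Q̄ = (S_0/π) × [bracket] = (1361/π) × 0.910350 = 394.4 W/m².

Q̄ ≈ 394 W/m²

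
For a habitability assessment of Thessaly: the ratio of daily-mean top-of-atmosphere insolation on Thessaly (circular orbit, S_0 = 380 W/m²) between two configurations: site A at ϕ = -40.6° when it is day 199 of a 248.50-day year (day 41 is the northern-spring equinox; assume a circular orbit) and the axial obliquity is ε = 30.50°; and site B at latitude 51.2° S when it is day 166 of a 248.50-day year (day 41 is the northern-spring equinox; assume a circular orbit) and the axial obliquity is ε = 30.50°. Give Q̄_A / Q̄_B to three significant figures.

— Configuration A (ϕ=-40.6°):
Solar longitude: L_s = 360° × (199 − 41)/248.50 = 228.893°.
sin δ = sin 30.50° × sin 228.893° = -0.38242, so δ = -22.484°.
cos h₀ = −tan(-40.6°) tan(-22.484°) = -0.3547, h₀ = 1.9334 rad.
Bracket: h₀ sin ϕ sin δ + cos ϕ cos δ sin h₀ = 1.9334×-0.65077×-0.38242 + 0.75927×0.92399×0.93496 = 0.481160 + 0.655929 = 1.137089.
Q̄ = (S_0/π) × [bracket] = (380/π) × 1.137089 = 137.54 W/m².
— Configuration B (ϕ=-51.2°):
Solar longitude: L_s = 360° × (166 − 41)/248.50 = 181.087°.
sin δ = sin 30.50° × sin 181.087° = -0.00962, so δ = -0.551°.
cos h₀ = −tan(-51.2°) tan(-0.551°) = -0.0120, h₀ = 1.5828 rad.
Bracket: h₀ sin ϕ sin δ + cos ϕ cos δ sin h₀ = 1.5828×-0.77934×-0.00962 + 0.62660×0.99995×0.99993 = 0.011867 + 0.626525 = 0.638392.
Q̄ = (S_0/π) × [bracket] = (380/π) × 0.638392 = 77.218 W/m².
Ratio Q̄_A / Q̄_B = 137.54 / 77.218 = 1.781.

Q̄_A / Q̄_B ≈ 1.78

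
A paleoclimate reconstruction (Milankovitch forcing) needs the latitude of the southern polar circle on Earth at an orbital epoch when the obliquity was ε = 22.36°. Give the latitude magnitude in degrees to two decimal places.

The polar circle is the lowest latitude that experiences at least one full rotation of continuous darkness at the northern-summer solstice; it lies at |φ| = 90° − ε = 90° − 22.36° = 67.64°.

67.64°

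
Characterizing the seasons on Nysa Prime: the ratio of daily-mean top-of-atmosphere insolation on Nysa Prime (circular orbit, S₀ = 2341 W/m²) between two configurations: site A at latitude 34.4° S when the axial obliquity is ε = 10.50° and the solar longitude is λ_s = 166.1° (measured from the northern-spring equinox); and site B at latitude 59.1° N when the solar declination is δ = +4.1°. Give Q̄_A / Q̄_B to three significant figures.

Q̄_A / Q̄_B ≈ 1.28

— Configuration A (φ=-34.4°):
Solar declination: sin δ = sin ε · sin λ_s = sin 10.50° × sin 166.1° = 0.04378, so δ = +2.509°.
cos H₀ = −tan(-34.4°) tan(+2.509°) = 0.0300, H₀ = 1.5408 rad.
Bracket: H₀ sin φ sin δ + cos φ cos δ sin H₀ = 1.5408×-0.56497×0.04378 + 0.82511×0.99904×0.99955 = -0.038111 + 0.823947 = 0.785836.
Q̄ = (S₀/π) × [bracket] = (2341/π) × 0.785836 = 585.58 W/m².
— Configuration B (φ=+59.1°):
cos H₀ = −tan(+59.1°) tan(+4.100°) = -0.1198, H₀ = 1.6909 rad.
Bracket: H₀ sin φ sin δ + cos φ cos δ sin H₀ = 1.6909×0.85806×0.07150 + 0.51354×0.99744×0.99280 = 0.103739 + 0.508537 = 0.612276.
Q̄ = (S₀/π) × [bracket] = (2341/π) × 0.612276 = 456.25 W/m².
Ratio Q̄_A / Q̄_B = 585.58 / 456.25 = 1.283.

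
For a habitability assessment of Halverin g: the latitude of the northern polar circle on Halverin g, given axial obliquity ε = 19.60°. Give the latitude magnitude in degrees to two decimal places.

70.40°

The polar circle is the lowest latitude that experiences at least one full rotation of continuous daylight at the northern-summer solstice; it lies at |ϕ| = 90° − ε = 90° − 19.60° = 70.40°.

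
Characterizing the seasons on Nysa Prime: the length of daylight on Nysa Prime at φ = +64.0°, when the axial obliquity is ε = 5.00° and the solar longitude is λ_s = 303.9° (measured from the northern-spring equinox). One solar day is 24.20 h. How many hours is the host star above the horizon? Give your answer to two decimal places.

Solar declination: sin δ = sin ε · sin λ_s = sin 5.00° × sin 303.9° = -0.07234, so δ = -4.148°.
cos H₀ = −tan φ · tan δ = −tan(+64.0°) × tan(-4.148°) = 0.1487, so H₀ = 1.4215 rad = 81.45°.
Daylight = 2H₀/(2π) × 24.20 h = (1.4215/π) × 24.20 = 10.95 h.

10.95 h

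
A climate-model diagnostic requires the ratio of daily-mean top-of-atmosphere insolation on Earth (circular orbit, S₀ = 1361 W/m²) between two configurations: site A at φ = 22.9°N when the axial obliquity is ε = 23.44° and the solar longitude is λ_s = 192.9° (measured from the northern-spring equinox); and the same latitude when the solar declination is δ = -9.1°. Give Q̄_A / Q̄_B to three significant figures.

Q̄_A / Q̄_B ≈ 1.06

— Configuration A (φ=+22.9°):
Solar declination: sin δ = sin ε · sin λ_s = sin 23.44° × sin 192.9° = -0.08881, so δ = -5.095°.
cos H₀ = −tan(+22.9°) tan(-5.095°) = 0.0377, H₀ = 1.5331 rad.
Bracket: H₀ sin φ sin δ + cos φ cos δ sin H₀ = 1.5331×0.38912×-0.08881 + 0.92119×0.99605×0.99929 = -0.052980 + 0.916900 = 0.863920.
Q̄ = (S₀/π) × [bracket] = (1361/π) × 0.863920 = 374.27 W/m².
— Configuration B (φ=+22.9°):
cos H₀ = −tan(+22.9°) tan(-9.100°) = 0.0677, H₀ = 1.5031 rad.
Bracket: H₀ sin φ sin δ + cos φ cos δ sin H₀ = 1.5031×0.38912×-0.15816 + 0.92119×0.98741×0.99771 = -0.092506 + 0.907509 = 0.815003.
Q̄ = (S₀/π) × [bracket] = (1361/π) × 0.815003 = 353.08 W/m².
Ratio Q̄_A / Q̄_B = 374.27 / 353.08 = 1.060.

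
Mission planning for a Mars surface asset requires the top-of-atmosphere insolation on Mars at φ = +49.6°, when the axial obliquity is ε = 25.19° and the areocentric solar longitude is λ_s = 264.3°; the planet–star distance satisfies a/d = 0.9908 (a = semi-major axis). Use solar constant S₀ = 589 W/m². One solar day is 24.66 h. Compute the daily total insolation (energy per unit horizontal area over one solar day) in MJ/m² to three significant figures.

2.80 MJ/m²

sin δ = sin 25.19° × sin 264.3° = -0.42352, so δ = -25.057°.
cos H₀ = −tan(+49.6°) tan(-25.057°) = 0.5493, H₀ = 0.9892 rad.
Bracket: H₀ sin φ sin δ + cos φ cos δ sin H₀ = 0.9892×0.76154×-0.42352 + 0.64812×0.90589×0.83561 = -0.319044 + 0.490608 = 0.171564.
Inverse-square distance factor (a/d)² = 0.9908² = 0.981685.
Q̄ = (S₀/π) × 0.981685 × [bracket] = (589/π) × 0.981685 × 0.171564 = 31.576 W/m².
Daily total = Q̄ × 24.66 h × 3600 s/h = 31.576 × 24.66 × 3600 / 10⁶ = 2.803 MJ/m².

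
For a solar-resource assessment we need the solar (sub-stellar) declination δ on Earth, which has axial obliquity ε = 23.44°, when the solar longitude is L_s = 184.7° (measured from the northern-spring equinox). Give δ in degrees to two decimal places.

sin δ = sin ε · sin L_s = sin 23.44° × sin 184.7° = -0.032594.
δ = arcsin(-0.032594) = -1.87°.

δ = -1.87°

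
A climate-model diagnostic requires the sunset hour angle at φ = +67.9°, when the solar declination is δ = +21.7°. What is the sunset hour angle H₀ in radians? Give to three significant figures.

H₀ = 2.94 rad

cos H₀ = −tan φ · tan δ = −tan(+67.9°) × tan(+21.700°) = -0.9800, so H₀ = 2.9414 rad = 168.53°.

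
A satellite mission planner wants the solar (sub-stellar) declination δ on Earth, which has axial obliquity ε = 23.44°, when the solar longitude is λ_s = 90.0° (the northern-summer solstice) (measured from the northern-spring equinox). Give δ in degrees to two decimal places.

sin δ = sin ε · sin λ_s = sin 23.44° × sin 90.0° = 0.397789.
δ = arcsin(0.397789) = +23.44°.

δ = +23.44°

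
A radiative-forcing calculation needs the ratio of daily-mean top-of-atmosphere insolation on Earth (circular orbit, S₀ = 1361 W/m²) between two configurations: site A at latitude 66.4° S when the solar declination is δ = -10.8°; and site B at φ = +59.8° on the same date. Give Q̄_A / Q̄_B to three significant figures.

Q̄_A / Q̄_B ≈ 2.63

— Configuration A (φ=-66.4°):
cos H₀ = −tan(-66.4°) tan(-10.800°) = -0.4366, H₀ = 2.0226 rad.
Bracket: H₀ sin φ sin δ + cos φ cos δ sin H₀ = 2.0226×-0.91636×-0.18738 + 0.40035×0.98229×0.89964 = 0.347296 + 0.353792 = 0.701088.
Q̄ = (S₀/π) × [bracket] = (1361/π) × 0.701088 = 303.73 W/m².
— Configuration B (φ=+59.8°):
cos H₀ = −tan(+59.8°) tan(-10.800°) = 0.3278, H₀ = 1.2369 rad.
Bracket: H₀ sin φ sin δ + cos φ cos δ sin H₀ = 1.2369×0.86427×-0.18738 + 0.50302×0.98229×0.94476 = -0.200312 + 0.466817 = 0.266505.
Q̄ = (S₀/π) × [bracket] = (1361/π) × 0.266505 = 115.46 W/m².
Ratio Q̄_A / Q̄_B = 303.73 / 115.46 = 2.631.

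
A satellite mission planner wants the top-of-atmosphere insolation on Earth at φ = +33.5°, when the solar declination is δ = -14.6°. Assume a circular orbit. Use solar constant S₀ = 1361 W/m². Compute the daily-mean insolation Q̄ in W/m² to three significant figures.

Q̄ ≈ 260 W/m²

cos H₀ = −tan(+33.5°) tan(-14.600°) = 0.1724, H₀ = 1.3975 rad.
Bracket: H₀ sin φ sin δ + cos φ cos δ sin H₀ = 1.3975×0.55194×-0.25207 + 0.83389×0.96771×0.98503 = -0.194431 + 0.794883 = 0.600452.
Q̄ = (S₀/π) × [bracket] = (1361/π) × 0.600452 = 260.1 W/m².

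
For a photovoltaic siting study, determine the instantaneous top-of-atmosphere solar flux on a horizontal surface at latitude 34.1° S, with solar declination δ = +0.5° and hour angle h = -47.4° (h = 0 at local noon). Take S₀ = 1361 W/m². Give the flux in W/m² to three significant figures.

756 W/m²

cos θ_z = sin φ sin δ + cos φ cos δ cos h = -0.004892 + 0.560473 = 0.555581.
Flux = S₀ · cos θ_z = 1361 × 0.555581 = 756.1 W/m².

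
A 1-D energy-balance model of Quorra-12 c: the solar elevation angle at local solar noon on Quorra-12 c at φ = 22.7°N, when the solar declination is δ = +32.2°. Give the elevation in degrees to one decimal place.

At local noon the hour angle is zero, so the zenith angle equals |φ − δ| = |+22.7° − (+32.200°)| = 9.500°.
Elevation = 90° − 9.500° = 80.5°.

80.5°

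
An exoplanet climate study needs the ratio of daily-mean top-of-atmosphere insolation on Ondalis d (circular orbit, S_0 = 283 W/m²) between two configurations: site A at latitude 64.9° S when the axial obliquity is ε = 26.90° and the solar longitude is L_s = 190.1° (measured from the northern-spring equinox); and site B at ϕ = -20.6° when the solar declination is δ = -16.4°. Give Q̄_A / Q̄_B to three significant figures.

— Configuration A (ϕ=-64.9°):
Solar declination: sin δ = sin ε · sin L_s = sin 26.90° × sin 190.1° = -0.07934, so δ = -4.551°.
cos h₀ = −tan(-64.9°) tan(-4.551°) = -0.1699, h₀ = 1.7415 rad.
Bracket: h₀ sin ϕ sin δ + cos ϕ cos δ sin h₀ = 1.7415×-0.90557×-0.07934 + 0.42420×0.99685×0.98546 = 0.125123 + 0.416715 = 0.541838.
Q̄ = (S_0/π) × [bracket] = (283/π) × 0.541838 = 48.810 W/m².
— Configuration B (ϕ=-20.6°):
cos h₀ = −tan(-20.6°) tan(-16.400°) = -0.1106, h₀ = 1.6816 rad.
Bracket: h₀ sin ϕ sin δ + cos ϕ cos δ sin h₀ = 1.6816×-0.35184×-0.28234 + 0.93606×0.95931×0.99386 = 0.167048 + 0.892458 = 1.059506.
Q̄ = (S_0/π) × [bracket] = (283/π) × 1.059506 = 95.442 W/m².
Ratio Q̄_A / Q̄_B = 48.810 / 95.442 = 0.5114.

Q̄_A / Q̄_B ≈ 0.511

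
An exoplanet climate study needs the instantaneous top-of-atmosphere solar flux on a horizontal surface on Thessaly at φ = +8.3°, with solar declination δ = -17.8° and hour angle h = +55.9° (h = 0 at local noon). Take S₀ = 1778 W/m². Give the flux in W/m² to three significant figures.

cos θ_z = sin φ sin δ + cos φ cos δ cos h = -0.044129 + 0.528210 = 0.484081.
Flux = S₀ · cos θ_z = 1778 × 0.484081 = 860.7 W/m².

861 W/m²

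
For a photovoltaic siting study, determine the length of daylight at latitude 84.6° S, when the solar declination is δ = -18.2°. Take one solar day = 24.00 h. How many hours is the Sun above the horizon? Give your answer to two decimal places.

Sunrise equation: cos H₀ = −tan φ · tan δ = -3.4782 ≤ −1, so the Sun never sets (polar day) and H₀ = π.
Daylight = 2H₀/(2π) × 24.00 h = (3.1416/π) × 24.00 = 24.00 h.

24.00 h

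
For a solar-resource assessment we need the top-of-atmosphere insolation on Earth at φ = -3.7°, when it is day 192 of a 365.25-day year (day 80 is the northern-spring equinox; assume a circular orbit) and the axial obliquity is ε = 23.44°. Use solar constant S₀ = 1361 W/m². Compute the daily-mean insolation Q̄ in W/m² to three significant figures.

Solar longitude: λ_s = 360° × (192 − 80)/365.25 = 110.390°.
sin δ = sin 23.44° × sin 110.390° = 0.37286, so δ = +21.892°.
cos H₀ = −tan(-3.7°) tan(+21.892°) = 0.0260, H₀ = 1.5448 rad.
Bracket: H₀ sin φ sin δ + cos φ cos δ sin H₀ = 1.5448×-0.06453×0.37286 + 0.99792×0.92789×0.99966 = -0.037169 + 0.925645 = 0.888476.
Q̄ = (S₀/π) × [bracket] = (1361/π) × 0.888476 = 384.9 W/m².

Q̄ ≈ 385 W/m²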